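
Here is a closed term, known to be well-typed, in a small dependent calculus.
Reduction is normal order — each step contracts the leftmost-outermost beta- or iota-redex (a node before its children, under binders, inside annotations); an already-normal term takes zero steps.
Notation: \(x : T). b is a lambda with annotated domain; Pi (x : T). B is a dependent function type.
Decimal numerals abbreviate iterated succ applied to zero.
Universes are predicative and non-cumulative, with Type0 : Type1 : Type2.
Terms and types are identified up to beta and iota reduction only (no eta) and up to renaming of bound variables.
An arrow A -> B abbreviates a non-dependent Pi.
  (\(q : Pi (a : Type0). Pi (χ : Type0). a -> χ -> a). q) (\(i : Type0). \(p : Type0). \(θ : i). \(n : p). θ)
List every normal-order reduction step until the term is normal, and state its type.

reduction (normal order):
  (\(q : Pi (a : Type0). Pi (χ : Type0). a -> χ -> a). q) (\(i : Type0). \(p : Type0). \(θ : i). \(n : p). θ)
  ~> \(q : Type0). \(a : Type0). \(χ : q). \(i : a). χ
inferred type:
  Pi (q : Type0). Pi (a : Type0). q -> a -> q


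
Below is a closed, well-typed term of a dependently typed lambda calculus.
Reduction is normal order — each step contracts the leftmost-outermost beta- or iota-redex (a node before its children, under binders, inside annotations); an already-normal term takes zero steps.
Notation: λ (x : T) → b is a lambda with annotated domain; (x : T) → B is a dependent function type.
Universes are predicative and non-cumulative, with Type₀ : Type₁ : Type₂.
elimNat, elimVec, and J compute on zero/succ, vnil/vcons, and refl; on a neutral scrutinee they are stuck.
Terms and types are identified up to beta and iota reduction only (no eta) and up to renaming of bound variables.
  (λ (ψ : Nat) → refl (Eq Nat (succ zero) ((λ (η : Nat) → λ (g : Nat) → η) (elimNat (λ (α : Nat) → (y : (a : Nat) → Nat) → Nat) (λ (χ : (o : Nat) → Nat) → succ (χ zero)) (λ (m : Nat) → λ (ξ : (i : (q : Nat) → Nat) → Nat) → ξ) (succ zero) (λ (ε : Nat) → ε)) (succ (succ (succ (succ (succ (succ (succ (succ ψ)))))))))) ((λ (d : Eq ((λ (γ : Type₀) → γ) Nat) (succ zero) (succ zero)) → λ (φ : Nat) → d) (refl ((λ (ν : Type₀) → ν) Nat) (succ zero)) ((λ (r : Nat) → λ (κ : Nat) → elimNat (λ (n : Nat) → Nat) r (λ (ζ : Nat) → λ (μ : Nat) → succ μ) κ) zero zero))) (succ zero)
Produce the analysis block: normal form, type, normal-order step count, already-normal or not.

resulting normal form:
  refl (Eq Nat (succ zero) (succ zero)) (refl Nat (succ zero))
type:
  Eq (Eq Nat (succ zero) (succ zero)) (refl Nat (succ zero)) (refl Nat (succ zero))
normal-order step count: 12
started in normal form: no
first redex: a beta-redex


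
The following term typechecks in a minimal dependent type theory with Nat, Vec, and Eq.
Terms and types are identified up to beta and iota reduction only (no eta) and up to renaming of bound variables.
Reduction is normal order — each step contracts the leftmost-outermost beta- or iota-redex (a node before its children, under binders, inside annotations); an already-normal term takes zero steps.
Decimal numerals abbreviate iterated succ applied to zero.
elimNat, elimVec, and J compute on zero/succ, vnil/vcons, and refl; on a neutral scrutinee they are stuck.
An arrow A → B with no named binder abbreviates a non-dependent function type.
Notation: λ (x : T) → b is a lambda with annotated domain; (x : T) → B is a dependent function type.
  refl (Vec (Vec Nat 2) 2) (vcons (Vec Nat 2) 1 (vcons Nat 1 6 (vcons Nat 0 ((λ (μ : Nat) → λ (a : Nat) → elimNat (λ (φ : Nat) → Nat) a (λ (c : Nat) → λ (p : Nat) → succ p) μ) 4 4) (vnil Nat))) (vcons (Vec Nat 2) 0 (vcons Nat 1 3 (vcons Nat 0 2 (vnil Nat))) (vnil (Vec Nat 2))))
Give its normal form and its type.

resulting normal form:
  refl (Vec (Vec Nat 2) 2) (vcons (Vec Nat 2) 1 (vcons Nat 1 6 (vcons Nat 0 8 (vnil Nat))) (vcons (Vec Nat 2) 0 (vcons Nat 1 3 (vcons Nat 0 2 (vnil Nat))) (vnil (Vec Nat 2))))
inferred type:
  Eq (Vec (Vec Nat 2) 2) (vcons (Vec Nat 2) 1 (vcons Nat 1 6 (vcons Nat 0 8 (vnil Nat))) (vcons (Vec Nat 2) 0 (vcons Nat 1 3 (vcons Nat 0 2 (vnil Nat))) (vnil (Vec Nat 2)))) (vcons (Vec Nat 2) 1 (vcons Nat 1 6 (vcons Nat 0 8 (vnil Nat))) (vcons (Vec Nat 2) 0 (vcons Nat 1 3 (vcons Nat 0 2 (vnil Nat))) (vnil (Vec Nat 2))))


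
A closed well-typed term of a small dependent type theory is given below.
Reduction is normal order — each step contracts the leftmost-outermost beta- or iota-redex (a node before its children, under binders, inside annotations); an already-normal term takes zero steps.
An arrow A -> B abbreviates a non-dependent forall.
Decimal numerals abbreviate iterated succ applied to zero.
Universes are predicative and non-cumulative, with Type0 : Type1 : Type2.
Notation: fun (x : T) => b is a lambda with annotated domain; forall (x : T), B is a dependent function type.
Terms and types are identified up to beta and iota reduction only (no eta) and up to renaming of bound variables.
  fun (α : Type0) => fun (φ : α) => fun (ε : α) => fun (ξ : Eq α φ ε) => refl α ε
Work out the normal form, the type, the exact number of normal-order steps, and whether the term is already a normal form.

resulting normal form:
  fun (α : Type0) => fun (φ : α) => fun (ε : α) => fun (ξ : Eq α φ ε) => refl α ε
the term's type:
  forall (α : Type0), forall (φ : α), forall (ε : α), Eq α φ ε -> Eq α ε ε
normal-order step count: 0
already normal: yes


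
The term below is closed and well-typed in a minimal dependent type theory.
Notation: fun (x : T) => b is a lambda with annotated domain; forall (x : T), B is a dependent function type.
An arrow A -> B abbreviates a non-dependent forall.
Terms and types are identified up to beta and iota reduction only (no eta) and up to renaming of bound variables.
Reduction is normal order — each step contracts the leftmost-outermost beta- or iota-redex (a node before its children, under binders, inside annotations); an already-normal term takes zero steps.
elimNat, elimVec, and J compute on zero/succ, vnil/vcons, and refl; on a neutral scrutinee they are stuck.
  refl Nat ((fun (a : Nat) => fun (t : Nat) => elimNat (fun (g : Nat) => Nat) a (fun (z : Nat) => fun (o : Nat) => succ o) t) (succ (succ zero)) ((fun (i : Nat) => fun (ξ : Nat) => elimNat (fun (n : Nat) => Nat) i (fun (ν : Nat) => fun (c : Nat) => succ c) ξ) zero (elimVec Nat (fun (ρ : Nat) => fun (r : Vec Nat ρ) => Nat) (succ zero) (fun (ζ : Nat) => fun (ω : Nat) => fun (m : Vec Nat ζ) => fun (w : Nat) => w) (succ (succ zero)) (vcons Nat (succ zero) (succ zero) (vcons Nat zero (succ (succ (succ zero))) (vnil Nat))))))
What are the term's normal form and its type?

reduced normal form:
  refl Nat (succ (succ (succ zero)))
inferred type:
  Eq Nat (succ (succ (succ zero))) (succ (succ (succ zero)))


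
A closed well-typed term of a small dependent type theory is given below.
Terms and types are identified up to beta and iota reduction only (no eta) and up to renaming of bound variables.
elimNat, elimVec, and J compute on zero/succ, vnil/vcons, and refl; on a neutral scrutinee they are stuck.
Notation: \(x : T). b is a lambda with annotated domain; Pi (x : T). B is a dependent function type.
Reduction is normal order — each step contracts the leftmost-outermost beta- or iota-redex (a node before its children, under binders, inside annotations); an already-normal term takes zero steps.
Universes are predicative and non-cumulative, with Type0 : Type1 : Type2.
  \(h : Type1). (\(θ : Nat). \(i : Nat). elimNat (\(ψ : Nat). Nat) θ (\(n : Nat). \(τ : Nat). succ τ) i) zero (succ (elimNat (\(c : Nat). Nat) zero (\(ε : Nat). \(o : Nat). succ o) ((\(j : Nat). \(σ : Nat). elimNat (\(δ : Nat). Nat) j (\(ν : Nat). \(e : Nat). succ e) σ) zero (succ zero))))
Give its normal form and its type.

reduced normal form:
  \(h : Type1). succ (succ zero)
type:
  Pi (h : Type1). Nat
observation: the first redex contracted is a beta-redex; the normal form is reached in 19 normal-order steps.


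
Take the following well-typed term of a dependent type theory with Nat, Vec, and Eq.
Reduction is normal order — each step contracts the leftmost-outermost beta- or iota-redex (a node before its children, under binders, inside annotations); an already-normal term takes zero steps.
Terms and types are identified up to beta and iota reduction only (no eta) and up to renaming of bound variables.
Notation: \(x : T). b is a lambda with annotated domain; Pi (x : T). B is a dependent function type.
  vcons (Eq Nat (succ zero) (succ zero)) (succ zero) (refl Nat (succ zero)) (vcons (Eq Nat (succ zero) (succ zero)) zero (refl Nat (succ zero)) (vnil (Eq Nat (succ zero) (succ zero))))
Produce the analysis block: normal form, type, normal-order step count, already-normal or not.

reduced normal form:
  vcons (Eq Nat (succ zero) (succ zero)) (succ zero) (refl Nat (succ zero)) (vcons (Eq Nat (succ zero) (succ zero)) zero (refl Nat (succ zero)) (vnil (Eq Nat (succ zero) (succ zero))))
inferred type:
  Vec (Eq Nat (succ zero) (succ zero)) (succ (succ zero))
steps to reach normal form (normal order): 0
already normal: yes


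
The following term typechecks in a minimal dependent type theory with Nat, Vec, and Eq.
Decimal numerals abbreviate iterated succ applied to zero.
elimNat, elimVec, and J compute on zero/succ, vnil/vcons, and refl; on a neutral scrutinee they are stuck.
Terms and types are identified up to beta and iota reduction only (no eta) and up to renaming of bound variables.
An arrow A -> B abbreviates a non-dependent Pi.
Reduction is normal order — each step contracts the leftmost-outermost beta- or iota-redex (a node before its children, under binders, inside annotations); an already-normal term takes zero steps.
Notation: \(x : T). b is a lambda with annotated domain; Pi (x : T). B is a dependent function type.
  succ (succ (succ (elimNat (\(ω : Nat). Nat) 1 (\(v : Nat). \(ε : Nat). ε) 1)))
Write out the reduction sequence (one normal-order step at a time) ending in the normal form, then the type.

normal-order reduction:
  succ (succ (succ (elimNat (\(ω : Nat). Nat) 1 (\(v : Nat). \(ε : Nat). ε) 1)))
  ~> succ (succ (succ ((\(ω : Nat). \(v : Nat). v) 0 (elimNat (\(ε : Nat). Nat) 1 (\(c : Nat). \(κ : Nat). κ) 0))))
  ~> succ (succ (succ ((\(ω : Nat). ω) (elimNat (\(v : Nat). Nat) 1 (\(ε : Nat). \(c : Nat). c) 0))))
  ~> succ (succ (succ (elimNat (\(ω : Nat). Nat) 1 (\(v : Nat). \(ε : Nat). ε) 0)))
  ~> 4
type:
  Nat


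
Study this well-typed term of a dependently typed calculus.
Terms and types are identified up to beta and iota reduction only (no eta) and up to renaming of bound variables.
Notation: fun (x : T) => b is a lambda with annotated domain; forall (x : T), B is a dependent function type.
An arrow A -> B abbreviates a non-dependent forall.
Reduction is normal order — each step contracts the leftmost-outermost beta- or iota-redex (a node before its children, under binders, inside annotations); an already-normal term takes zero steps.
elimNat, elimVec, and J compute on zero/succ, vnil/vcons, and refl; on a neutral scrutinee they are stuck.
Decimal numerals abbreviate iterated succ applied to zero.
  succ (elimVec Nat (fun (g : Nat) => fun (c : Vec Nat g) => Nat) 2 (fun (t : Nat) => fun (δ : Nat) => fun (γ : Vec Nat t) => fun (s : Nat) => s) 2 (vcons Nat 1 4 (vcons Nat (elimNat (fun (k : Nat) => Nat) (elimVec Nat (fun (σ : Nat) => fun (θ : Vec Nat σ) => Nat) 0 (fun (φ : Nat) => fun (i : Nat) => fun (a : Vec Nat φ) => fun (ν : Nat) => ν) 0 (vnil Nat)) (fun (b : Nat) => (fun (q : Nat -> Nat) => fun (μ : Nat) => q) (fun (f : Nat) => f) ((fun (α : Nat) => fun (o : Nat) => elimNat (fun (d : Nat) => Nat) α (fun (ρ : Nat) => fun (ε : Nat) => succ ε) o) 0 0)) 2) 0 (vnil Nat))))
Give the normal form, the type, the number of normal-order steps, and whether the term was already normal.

resulting normal form:
  3
type:
  Nat
reduction steps (normal order): 11
term was already normal: no
first contracted redex: an elimVec iota-redex


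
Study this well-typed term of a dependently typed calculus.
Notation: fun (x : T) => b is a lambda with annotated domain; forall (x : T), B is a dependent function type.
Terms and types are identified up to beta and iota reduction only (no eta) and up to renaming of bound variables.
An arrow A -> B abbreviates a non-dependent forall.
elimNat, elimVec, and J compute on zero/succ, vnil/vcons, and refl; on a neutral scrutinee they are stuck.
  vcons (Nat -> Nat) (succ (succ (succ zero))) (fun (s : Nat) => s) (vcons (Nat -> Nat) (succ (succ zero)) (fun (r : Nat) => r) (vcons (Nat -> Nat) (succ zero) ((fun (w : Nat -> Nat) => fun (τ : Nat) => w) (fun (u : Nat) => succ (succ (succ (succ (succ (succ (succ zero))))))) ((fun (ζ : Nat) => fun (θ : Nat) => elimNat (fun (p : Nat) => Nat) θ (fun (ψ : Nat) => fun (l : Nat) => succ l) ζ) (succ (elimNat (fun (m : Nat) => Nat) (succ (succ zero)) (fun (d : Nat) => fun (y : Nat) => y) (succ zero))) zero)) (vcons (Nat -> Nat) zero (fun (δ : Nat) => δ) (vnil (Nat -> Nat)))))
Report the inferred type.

the term's type:
  Vec (Nat -> Nat) (succ (succ (succ (succ zero))))


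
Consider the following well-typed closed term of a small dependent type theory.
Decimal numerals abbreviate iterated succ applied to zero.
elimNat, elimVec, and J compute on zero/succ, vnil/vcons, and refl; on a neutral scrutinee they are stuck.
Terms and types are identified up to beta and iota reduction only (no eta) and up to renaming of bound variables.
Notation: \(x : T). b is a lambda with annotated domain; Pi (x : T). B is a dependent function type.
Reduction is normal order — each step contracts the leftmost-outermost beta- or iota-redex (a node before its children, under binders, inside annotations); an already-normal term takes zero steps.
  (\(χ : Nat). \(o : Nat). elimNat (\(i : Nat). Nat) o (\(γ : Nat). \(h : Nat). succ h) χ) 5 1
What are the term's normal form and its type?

resulting normal form:
  6
the term's type:
  Nat
observation: normalization takes exactly 18 steps under the normal-order strategy.


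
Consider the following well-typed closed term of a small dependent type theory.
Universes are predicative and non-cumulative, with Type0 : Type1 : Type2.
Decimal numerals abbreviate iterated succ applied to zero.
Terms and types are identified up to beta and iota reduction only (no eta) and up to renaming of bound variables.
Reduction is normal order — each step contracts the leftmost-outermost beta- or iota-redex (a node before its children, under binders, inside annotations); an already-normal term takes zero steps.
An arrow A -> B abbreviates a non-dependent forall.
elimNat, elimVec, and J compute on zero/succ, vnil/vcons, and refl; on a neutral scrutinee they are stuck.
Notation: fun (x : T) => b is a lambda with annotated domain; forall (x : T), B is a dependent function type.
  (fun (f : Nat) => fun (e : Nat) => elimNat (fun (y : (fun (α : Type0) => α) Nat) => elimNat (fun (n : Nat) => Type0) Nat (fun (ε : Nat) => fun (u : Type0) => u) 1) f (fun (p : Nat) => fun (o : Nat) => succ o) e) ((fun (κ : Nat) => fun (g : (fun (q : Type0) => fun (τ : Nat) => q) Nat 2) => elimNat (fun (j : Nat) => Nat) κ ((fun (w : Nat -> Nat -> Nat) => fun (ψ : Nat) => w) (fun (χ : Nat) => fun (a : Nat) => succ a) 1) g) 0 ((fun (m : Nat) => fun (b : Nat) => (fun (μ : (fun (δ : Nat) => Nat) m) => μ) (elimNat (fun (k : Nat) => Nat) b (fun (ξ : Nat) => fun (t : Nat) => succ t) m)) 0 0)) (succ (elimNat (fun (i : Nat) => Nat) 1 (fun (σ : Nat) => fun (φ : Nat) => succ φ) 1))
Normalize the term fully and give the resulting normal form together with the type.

resulting normal form:
  3
the term's type:
  Nat


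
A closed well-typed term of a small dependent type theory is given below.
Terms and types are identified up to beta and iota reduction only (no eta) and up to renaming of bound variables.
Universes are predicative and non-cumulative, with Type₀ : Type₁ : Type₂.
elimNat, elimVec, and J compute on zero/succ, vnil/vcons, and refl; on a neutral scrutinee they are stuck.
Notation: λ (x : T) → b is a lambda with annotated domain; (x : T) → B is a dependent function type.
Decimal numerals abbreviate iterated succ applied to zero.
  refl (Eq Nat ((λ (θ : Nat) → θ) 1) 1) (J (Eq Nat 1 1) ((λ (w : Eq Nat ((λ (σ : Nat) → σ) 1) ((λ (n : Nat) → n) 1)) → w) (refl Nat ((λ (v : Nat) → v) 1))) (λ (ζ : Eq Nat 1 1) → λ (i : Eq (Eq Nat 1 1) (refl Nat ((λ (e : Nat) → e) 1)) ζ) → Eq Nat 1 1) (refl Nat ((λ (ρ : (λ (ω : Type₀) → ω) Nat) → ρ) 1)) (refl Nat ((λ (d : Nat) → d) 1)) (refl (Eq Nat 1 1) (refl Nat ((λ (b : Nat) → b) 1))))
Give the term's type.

type:
  Eq (Eq Nat 1 1) (refl Nat 1) (refl Nat 1)


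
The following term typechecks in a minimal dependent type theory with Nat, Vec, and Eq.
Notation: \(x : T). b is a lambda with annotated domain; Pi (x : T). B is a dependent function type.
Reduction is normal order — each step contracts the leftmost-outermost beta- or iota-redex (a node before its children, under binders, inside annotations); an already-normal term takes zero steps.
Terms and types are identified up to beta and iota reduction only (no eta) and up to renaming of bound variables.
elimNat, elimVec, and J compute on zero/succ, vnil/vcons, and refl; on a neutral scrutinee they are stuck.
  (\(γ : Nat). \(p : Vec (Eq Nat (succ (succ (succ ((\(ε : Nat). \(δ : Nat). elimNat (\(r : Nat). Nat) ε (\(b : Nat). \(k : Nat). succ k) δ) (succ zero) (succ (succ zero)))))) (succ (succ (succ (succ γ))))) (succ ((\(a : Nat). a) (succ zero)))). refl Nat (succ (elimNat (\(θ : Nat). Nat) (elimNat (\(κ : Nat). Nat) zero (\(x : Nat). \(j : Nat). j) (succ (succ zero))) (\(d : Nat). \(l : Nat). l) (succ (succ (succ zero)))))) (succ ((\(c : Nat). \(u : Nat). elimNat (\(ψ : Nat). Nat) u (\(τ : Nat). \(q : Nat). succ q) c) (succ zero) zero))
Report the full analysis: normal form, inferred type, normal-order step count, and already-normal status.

reduced normal form:
  \(γ : Vec (Eq Nat (succ (succ (succ (succ (succ (succ zero)))))) (succ (succ (succ (succ (succ (succ zero))))))) (succ (succ zero))). refl Nat (succ zero)
the term's type:
  Pi (γ : Vec (Eq Nat (succ (succ (succ (succ (succ (succ zero)))))) (succ (succ (succ (succ (succ (succ zero))))))) (succ (succ zero))). Eq Nat (succ zero) (succ zero)
reduction steps (normal order): 34
already normal: no
first contracted redex: a beta-redex


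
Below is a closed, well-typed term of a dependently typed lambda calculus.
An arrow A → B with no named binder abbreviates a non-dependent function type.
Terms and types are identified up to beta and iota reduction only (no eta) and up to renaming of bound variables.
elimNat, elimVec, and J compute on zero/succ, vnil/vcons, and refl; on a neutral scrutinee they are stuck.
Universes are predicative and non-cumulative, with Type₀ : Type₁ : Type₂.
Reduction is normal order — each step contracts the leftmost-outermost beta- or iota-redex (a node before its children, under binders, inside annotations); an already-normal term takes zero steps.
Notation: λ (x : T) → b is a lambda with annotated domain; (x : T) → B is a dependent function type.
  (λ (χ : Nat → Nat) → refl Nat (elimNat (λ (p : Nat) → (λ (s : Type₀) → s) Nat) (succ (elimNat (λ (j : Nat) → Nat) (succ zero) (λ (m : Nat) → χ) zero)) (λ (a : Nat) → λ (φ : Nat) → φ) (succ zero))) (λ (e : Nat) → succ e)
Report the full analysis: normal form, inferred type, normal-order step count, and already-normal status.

normal form:
  refl Nat (succ (succ zero))
the term's type:
  Eq Nat (succ (succ zero)) (succ (succ zero))
steps to reach normal form (normal order): 6
term was already normal: no
first redex: a beta-redex


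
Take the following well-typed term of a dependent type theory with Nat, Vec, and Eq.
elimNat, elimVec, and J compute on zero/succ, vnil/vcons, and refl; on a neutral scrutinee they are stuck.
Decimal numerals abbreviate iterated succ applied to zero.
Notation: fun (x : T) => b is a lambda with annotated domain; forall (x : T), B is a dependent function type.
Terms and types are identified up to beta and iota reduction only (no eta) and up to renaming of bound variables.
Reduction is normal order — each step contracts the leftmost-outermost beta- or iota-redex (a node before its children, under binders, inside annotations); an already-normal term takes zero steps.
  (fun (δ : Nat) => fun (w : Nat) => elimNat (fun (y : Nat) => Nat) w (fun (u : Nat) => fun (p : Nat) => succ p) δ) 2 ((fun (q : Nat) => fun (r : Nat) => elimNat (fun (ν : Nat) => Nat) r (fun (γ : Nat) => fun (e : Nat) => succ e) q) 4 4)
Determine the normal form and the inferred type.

resulting normal form:
  10
type:
  Nat


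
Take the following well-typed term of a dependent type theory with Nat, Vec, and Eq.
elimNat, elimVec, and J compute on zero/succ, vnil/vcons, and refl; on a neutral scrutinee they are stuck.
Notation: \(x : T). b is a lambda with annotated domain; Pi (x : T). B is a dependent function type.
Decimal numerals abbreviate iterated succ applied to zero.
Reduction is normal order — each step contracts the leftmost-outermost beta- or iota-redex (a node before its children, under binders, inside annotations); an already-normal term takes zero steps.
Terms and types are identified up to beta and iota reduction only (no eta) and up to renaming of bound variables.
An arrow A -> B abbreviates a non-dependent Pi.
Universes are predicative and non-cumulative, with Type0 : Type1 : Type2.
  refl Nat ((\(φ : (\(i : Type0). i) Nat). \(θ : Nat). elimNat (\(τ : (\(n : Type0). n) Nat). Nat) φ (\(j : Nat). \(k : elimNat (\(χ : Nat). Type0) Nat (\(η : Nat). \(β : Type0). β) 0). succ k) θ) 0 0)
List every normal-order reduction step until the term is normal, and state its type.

reduction (normal order):
  refl Nat ((\(φ : (\(i : Type0). i) Nat). \(θ : Nat). elimNat (\(τ : (\(n : Type0). n) Nat). Nat) φ (\(j : Nat). \(k : elimNat (\(χ : Nat). Type0) Nat (\(η : Nat). \(β : Type0). β) 0). succ k) θ) 0 0)
  ~> refl Nat ((\(φ : Nat). elimNat (\(i : (\(θ : Type0). θ) Nat). Nat) 0 (\(τ : Nat). \(n : elimNat (\(j : Nat). Type0) Nat (\(k : Nat). \(χ : Type0). χ) 0). succ n) φ) 0)
  ~> refl Nat (elimNat (\(φ : (\(i : Type0). i) Nat). Nat) 0 (\(θ : Nat). \(τ : elimNat (\(n : Nat). Type0) Nat (\(j : Nat). \(k : Type0). k) 0). succ τ) 0)
  ~> refl Nat 0
inferred type:
  Eq Nat 0 0


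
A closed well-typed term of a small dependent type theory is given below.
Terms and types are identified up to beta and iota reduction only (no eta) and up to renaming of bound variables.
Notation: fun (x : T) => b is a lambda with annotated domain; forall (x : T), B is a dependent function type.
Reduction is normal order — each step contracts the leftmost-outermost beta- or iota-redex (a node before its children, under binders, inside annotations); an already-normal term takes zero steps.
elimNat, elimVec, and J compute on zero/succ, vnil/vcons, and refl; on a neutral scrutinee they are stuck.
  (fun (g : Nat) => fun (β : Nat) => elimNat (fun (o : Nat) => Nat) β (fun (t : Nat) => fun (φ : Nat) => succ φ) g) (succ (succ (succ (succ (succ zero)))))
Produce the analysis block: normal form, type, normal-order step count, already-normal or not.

reduced normal form:
  fun (g : Nat) => succ (succ (succ (succ (succ g))))
inferred type:
  forall (g : Nat), Nat
normal-order step count: 17
already normal: no
first contracted redex: a beta-redex


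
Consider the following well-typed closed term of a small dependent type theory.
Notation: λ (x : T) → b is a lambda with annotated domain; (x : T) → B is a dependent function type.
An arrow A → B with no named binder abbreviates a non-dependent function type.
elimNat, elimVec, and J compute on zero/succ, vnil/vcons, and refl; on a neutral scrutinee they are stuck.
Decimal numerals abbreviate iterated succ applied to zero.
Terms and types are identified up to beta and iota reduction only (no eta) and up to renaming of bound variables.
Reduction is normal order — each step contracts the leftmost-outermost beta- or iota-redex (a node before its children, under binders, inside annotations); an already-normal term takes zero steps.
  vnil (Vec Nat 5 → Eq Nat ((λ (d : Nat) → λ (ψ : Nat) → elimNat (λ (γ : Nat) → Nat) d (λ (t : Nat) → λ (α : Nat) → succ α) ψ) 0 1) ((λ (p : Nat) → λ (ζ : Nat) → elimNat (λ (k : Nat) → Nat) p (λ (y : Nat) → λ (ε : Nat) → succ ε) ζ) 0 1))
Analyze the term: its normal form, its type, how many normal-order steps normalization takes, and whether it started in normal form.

reduced normal form:
  vnil (Vec Nat 5 → Eq Nat 1 1)
the term's type:
  Vec (Vec Nat 5 → Eq Nat 1 1) 0
normal-order step count: 12
already normal: no
first redex: a beta-redex


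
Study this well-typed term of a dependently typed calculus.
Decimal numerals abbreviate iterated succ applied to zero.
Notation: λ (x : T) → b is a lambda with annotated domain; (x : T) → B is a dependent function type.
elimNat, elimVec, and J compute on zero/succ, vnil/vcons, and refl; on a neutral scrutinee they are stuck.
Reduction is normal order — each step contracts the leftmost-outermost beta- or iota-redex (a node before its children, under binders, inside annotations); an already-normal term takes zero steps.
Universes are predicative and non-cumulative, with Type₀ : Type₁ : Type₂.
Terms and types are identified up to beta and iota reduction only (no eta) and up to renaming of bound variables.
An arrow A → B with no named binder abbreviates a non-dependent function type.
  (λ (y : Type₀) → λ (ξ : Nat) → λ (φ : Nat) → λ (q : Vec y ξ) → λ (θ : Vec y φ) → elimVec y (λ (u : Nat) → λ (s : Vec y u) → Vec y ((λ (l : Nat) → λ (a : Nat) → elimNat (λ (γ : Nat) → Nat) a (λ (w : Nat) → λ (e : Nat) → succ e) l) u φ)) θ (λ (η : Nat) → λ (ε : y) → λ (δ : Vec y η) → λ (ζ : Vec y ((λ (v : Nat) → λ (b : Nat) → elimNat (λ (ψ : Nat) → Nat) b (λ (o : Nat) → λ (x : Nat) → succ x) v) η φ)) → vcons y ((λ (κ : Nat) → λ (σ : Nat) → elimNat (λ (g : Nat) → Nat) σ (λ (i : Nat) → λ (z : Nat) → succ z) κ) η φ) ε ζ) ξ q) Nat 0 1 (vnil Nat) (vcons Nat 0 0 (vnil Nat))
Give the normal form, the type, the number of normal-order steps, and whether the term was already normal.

normal form:
  vcons Nat 0 0 (vnil Nat)
inferred type:
  Vec Nat 1
normal-order step count: 6
started in normal form: no
first contracted redex: a beta-redex


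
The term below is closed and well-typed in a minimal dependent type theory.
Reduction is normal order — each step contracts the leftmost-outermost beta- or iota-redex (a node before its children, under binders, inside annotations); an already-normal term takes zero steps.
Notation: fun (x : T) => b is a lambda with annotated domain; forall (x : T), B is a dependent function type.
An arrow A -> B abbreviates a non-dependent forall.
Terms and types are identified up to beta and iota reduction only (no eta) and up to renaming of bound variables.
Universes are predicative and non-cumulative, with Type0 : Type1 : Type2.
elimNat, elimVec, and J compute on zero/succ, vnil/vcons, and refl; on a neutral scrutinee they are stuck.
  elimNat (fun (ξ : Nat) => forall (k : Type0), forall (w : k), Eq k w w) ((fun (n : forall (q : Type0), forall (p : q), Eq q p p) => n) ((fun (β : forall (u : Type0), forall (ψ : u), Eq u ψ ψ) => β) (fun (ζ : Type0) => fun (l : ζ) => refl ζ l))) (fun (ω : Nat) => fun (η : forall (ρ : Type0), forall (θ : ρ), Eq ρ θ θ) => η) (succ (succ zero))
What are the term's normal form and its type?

resulting normal form:
  fun (ξ : Type0) => fun (k : ξ) => refl ξ k
type:
  forall (ξ : Type0), forall (k : ξ), Eq ξ k k


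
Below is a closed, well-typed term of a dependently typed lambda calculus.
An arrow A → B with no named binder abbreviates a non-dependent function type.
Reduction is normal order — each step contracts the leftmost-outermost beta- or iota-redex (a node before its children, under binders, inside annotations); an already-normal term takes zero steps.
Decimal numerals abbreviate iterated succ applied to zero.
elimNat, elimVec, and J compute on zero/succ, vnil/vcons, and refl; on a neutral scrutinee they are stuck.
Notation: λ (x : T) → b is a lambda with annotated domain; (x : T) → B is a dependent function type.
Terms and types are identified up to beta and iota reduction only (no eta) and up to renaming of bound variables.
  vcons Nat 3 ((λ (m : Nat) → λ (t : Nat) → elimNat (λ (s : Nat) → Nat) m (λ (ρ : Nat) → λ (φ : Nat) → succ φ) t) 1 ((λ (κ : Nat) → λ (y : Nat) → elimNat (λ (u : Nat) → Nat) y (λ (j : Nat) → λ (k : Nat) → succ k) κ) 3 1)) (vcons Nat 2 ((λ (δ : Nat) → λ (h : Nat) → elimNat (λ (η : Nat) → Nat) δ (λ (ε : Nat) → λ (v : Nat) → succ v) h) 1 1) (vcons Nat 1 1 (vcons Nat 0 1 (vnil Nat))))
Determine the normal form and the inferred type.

reduced normal form:
  vcons Nat 3 5 (vcons Nat 2 2 (vcons Nat 1 1 (vcons Nat 0 1 (vnil Nat))))
inferred type:
  Vec Nat 4
observation: 33 normal-order steps normalize the term, beginning with a beta-redex.


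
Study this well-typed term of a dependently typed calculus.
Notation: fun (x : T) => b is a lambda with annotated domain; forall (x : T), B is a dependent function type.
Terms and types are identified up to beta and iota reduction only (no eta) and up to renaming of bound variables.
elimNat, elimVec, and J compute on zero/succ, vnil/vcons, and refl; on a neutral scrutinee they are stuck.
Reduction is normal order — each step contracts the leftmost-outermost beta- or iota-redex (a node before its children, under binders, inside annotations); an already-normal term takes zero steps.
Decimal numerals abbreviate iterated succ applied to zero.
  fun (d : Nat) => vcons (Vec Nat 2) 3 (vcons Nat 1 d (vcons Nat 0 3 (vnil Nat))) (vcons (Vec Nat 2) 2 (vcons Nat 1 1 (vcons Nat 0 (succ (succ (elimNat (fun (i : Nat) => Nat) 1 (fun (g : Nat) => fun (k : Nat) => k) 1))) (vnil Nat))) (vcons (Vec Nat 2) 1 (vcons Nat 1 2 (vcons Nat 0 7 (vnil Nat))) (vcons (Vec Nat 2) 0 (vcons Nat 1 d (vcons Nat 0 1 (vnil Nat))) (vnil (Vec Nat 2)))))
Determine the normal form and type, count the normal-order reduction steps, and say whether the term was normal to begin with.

reduced normal form:
  fun (d : Nat) => vcons (Vec Nat 2) 3 (vcons Nat 1 d (vcons Nat 0 3 (vnil Nat))) (vcons (Vec Nat 2) 2 (vcons Nat 1 1 (vcons Nat 0 3 (vnil Nat))) (vcons (Vec Nat 2) 1 (vcons Nat 1 2 (vcons Nat 0 7 (vnil Nat))) (vcons (Vec Nat 2) 0 (vcons Nat 1 d (vcons Nat 0 1 (vnil Nat))) (vnil (Vec Nat 2)))))
type:
  forall (d : Nat), Vec (Vec Nat 2) 4
normal-order step count: 4
started in normal form: no
first contracted redex: an elimNat iota-redex


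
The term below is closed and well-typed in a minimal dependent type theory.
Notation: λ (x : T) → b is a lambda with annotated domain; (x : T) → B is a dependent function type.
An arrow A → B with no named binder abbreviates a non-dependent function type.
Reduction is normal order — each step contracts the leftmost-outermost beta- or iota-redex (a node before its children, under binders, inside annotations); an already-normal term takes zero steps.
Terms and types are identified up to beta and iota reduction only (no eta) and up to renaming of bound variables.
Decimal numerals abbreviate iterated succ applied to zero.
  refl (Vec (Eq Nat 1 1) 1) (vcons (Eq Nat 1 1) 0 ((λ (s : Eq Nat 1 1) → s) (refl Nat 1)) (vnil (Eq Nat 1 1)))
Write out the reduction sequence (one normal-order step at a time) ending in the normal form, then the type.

normal-order reduction sequence:
  refl (Vec (Eq Nat 1 1) 1) (vcons (Eq Nat 1 1) 0 ((λ (s : Eq Nat 1 1) → s) (refl Nat 1)) (vnil (Eq Nat 1 1)))
  ~> refl (Vec (Eq Nat 1 1) 1) (vcons (Eq Nat 1 1) 0 (refl Nat 1) (vnil (Eq Nat 1 1)))
the term's type:
  Eq (Vec (Eq Nat 1 1) 1) (vcons (Eq Nat 1 1) 0 (refl Nat 1) (vnil (Eq Nat 1 1))) (vcons (Eq Nat 1 1) 0 (refl Nat 1) (vnil (Eq Nat 1 1)))


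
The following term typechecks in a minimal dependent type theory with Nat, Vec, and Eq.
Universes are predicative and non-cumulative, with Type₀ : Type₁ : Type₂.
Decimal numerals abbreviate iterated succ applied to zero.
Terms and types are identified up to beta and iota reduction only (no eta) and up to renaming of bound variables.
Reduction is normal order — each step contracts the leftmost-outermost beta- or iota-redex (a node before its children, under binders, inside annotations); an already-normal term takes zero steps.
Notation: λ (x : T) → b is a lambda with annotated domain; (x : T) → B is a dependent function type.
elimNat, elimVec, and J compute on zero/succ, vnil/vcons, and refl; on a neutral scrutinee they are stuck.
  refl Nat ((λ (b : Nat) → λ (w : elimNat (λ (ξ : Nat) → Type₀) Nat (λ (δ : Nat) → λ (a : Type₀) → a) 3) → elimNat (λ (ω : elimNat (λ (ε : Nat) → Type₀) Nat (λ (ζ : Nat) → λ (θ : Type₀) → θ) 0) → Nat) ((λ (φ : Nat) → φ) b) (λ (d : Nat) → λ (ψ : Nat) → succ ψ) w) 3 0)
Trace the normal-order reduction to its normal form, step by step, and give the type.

reduction (normal order):
  refl Nat ((λ (b : Nat) → λ (w : elimNat (λ (ξ : Nat) → Type₀) Nat (λ (δ : Nat) → λ (a : Type₀) → a) 3) → elimNat (λ (ω : elimNat (λ (ε : Nat) → Type₀) Nat (λ (ζ : Nat) → λ (θ : Type₀) → θ) 0) → Nat) ((λ (φ : Nat) → φ) b) (λ (d : Nat) → λ (ψ : Nat) → succ ψ) w) 3 0)
  ~> refl Nat ((λ (b : elimNat (λ (w : Nat) → Type₀) Nat (λ (ξ : Nat) → λ (δ : Type₀) → δ) 3) → elimNat (λ (a : elimNat (λ (ω : Nat) → Type₀) Nat (λ (ε : Nat) → λ (ζ : Type₀) → ζ) 0) → Nat) ((λ (θ : Nat) → θ) 3) (λ (φ : Nat) → λ (d : Nat) → succ d) b) 0)
  ~> refl Nat (elimNat (λ (b : elimNat (λ (w : Nat) → Type₀) Nat (λ (ξ : Nat) → λ (δ : Type₀) → δ) 0) → Nat) ((λ (a : Nat) → a) 3) (λ (ω : Nat) → λ (ε : Nat) → succ ε) 0)
  ~> refl Nat ((λ (b : Nat) → b) 3)
  ~> refl Nat 3
type:
  Eq Nat 3 3


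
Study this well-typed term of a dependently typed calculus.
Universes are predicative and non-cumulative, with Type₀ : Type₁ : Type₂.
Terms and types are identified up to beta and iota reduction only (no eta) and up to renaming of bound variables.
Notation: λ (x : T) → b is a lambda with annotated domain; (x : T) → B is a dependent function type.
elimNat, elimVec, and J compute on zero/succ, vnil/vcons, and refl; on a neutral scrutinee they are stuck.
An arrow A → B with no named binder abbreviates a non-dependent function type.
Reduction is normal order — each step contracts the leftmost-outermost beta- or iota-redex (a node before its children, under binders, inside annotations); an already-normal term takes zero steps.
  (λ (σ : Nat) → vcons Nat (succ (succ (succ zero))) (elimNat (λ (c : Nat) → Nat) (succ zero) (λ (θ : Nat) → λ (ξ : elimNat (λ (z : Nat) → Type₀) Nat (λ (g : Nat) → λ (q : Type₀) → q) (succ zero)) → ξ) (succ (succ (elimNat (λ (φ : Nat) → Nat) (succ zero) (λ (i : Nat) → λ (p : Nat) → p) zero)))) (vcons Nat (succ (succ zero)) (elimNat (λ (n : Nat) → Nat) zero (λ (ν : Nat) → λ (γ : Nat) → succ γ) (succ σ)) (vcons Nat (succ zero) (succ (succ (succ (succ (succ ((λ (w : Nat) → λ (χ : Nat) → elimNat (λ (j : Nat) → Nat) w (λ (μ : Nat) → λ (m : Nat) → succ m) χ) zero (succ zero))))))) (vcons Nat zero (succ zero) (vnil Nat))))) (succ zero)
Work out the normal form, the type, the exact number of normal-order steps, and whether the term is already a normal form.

resulting normal form:
  vcons Nat (succ (succ (succ zero))) (succ zero) (vcons Nat (succ (succ zero)) (succ (succ zero)) (vcons Nat (succ zero) (succ (succ (succ (succ (succ (succ zero)))))) (vcons Nat zero (succ zero) (vnil Nat))))
type:
  Vec Nat (succ (succ (succ (succ zero))))
normal-order step count: 29
term was already normal: no
first redex: a beta-redex


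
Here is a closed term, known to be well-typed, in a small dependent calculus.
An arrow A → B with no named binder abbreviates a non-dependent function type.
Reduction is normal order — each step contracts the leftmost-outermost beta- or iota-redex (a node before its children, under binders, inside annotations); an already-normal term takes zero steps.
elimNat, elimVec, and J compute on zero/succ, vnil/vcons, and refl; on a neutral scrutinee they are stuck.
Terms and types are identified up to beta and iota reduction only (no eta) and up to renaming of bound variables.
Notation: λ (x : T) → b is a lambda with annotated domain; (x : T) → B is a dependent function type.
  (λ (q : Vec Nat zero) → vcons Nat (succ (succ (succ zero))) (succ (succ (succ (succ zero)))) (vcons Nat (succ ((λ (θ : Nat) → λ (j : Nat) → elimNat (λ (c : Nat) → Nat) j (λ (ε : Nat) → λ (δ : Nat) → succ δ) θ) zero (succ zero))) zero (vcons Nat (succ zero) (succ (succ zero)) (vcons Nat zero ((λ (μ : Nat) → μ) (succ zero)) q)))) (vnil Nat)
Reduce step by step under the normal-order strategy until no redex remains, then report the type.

normal-order reduction sequence:
  (λ (q : Vec Nat zero) → vcons Nat (succ (succ (succ zero))) (succ (succ (succ (succ zero)))) (vcons Nat (succ ((λ (θ : Nat) → λ (j : Nat) → elimNat (λ (c : Nat) → Nat) j (λ (ε : Nat) → λ (δ : Nat) → succ δ) θ) zero (succ zero))) zero (vcons Nat (succ zero) (succ (succ zero)) (vcons Nat zero ((λ (μ : Nat) → μ) (succ zero)) q)))) (vnil Nat)
  ~> vcons Nat (succ (succ (succ zero))) (succ (succ (succ (succ zero)))) (vcons Nat (succ ((λ (q : Nat) → λ (θ : Nat) → elimNat (λ (j : Nat) → Nat) θ (λ (c : Nat) → λ (ε : Nat) → succ ε) q) zero (succ zero))) zero (vcons Nat (succ zero) (succ (succ zero)) (vcons Nat zero ((λ (δ : Nat) → δ) (succ zero)) (vnil Nat))))
  ~> vcons Nat (succ (succ (succ zero))) (succ (succ (succ (succ zero)))) (vcons Nat (succ ((λ (q : Nat) → elimNat (λ (θ : Nat) → Nat) q (λ (j : Nat) → λ (c : Nat) → succ c) zero) (succ zero))) zero (vcons Nat (succ zero) (succ (succ zero)) (vcons Nat zero ((λ (ε : Nat) → ε) (succ zero)) (vnil Nat))))
  ~> vcons Nat (succ (succ (succ zero))) (succ (succ (succ (succ zero)))) (vcons Nat (succ (elimNat (λ (q : Nat) → Nat) (succ zero) (λ (θ : Nat) → λ (j : Nat) → succ j) zero)) zero (vcons Nat (succ zero) (succ (succ zero)) (vcons Nat zero ((λ (c : Nat) → c) (succ zero)) (vnil Nat))))
  ~> vcons Nat (succ (succ (succ zero))) (succ (succ (succ (succ zero)))) (vcons Nat (succ (succ zero)) zero (vcons Nat (succ zero) (succ (succ zero)) (vcons Nat zero ((λ (q : Nat) → q) (succ zero)) (vnil Nat))))
  ~> vcons Nat (succ (succ (succ zero))) (succ (succ (succ (succ zero)))) (vcons Nat (succ (succ zero)) zero (vcons Nat (succ zero) (succ (succ zero)) (vcons Nat zero (succ zero) (vnil Nat))))
type:
  Vec Nat (succ (succ (succ (succ zero))))


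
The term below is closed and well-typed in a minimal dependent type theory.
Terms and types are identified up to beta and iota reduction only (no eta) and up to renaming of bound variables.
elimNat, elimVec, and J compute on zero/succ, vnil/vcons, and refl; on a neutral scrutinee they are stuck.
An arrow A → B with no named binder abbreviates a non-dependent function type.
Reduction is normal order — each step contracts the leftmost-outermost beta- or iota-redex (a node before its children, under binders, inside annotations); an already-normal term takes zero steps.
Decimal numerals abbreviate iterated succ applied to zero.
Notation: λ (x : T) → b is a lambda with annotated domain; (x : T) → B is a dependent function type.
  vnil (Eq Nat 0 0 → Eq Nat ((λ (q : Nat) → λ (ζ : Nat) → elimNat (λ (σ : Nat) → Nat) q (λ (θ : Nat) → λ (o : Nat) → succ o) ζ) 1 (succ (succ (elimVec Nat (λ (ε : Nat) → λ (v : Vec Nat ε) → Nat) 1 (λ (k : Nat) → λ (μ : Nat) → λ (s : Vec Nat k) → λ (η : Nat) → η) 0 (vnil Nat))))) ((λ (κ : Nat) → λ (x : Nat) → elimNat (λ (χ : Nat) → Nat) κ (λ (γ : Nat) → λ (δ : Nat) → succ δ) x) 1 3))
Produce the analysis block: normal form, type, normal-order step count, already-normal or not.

reduced normal form:
  vnil (Eq Nat 0 0 → Eq Nat 4 4)
type:
  Vec (Eq Nat 0 0 → Eq Nat 4 4) 0
steps to reach normal form (normal order): 25
term was already normal: no
first contracted redex: a beta-redex
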